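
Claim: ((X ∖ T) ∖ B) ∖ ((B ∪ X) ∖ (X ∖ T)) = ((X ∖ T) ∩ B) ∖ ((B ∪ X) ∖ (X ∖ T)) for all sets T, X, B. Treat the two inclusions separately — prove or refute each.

(⊆) This inclusion fails. Take T = ∅, X = {1}, B = ∅; then 1 ∈ ((X ∖ T) ∖ B) ∖ ((B ∪ X) ∖ (X ∖ T)) but 1 ∉ ((X ∖ T) ∩ B) ∖ ((B ∪ X) ∖ (X ∖ T)).

(⊇) This inclusion fails. Take T = ∅, X = {1}, B = {1}; then 1 ∈ ((X ∖ T) ∩ B) ∖ ((B ∪ X) ∖ (X ∖ T)) but 1 ∉ ((X ∖ T) ∖ B) ∖ ((B ∪ X) ∖ (X ∖ T)).

Neither inclusion holds.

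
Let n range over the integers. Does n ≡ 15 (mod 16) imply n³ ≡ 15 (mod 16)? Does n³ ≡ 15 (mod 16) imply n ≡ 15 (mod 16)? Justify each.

[⇒] Suppose n ≡ 15 (mod 16). Write n = 16j + 15. Then (16j + 15)³ = 4096j³ + 11520j² + 10800j + 3375 = 16(256j³ + 720j² + 675j + 210) + 15, so n³ ≡ 15 (mod 16).

[⇐] Conversely, suppose n³ ≡ 15 (mod 16). The only residue r in {0, …, 15} with r³ ≡ 15 (mod 16) is r = 15, so n ≡ 15 (mod 16).

The biconditional holds.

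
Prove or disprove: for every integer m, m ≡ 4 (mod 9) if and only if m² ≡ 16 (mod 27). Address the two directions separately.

[⇒] This fails: take m = 13. Then 13 ≡ 4 (mod 9), but 13² = 169 ≡ 7 (mod 27), not 16.

[⇐] This fails: take m = 23. Then 23² = 529 ≡ 16 (mod 27), yet 23 ≡ 5 (mod 9), not 4.

Neither implication holds.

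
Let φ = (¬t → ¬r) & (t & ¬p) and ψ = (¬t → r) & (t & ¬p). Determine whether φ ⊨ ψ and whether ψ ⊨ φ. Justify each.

[⇐] Assume the antecedent. If r is true, the antecedent forces (r = T, t = T, p = F), and (¬t → ¬r) & (t & ¬p) holds there. If r is false, the antecedent forces (r = F, t = T, p = F), and (¬t → ¬r) & (t & ¬p) holds there. Either way (¬t → ¬r) & (t & ¬p) holds.

[⇒] Assume the antecedent. If r is true, the antecedent forces (r = T, t = T, p = F), and (¬t → r) & (t & ¬p) holds there. If r is false, the antecedent forces (r = F, t = T, p = F), and (¬t → r) & (t & ¬p) holds there. Either way (¬t → r) & (t & ¬p) holds.

Both implications hold.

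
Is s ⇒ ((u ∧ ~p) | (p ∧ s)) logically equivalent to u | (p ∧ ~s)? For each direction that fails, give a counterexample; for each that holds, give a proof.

Only the reverse direction holds.

[⇒] This fails. Under u = F, s = F, p = F, the left side is true but the right side is false.

[⇐] Assume the antecedent. If u is true, s ⇒ ((u ∧ ~p) | (p ∧ s)) reduces to true regardless of the other variables. If u is false, the antecedent forces (u = F, s = F, p = T), and s ⇒ ((u ∧ ~p) | (p ∧ s)) holds there. Either way s ⇒ ((u ∧ ~p) | (p ∧ s)) holds.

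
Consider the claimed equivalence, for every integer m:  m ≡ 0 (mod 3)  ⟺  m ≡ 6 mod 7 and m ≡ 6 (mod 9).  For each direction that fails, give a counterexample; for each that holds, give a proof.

(→) This fails: m = 0 gives 0 ≡ 0 (mod 3) but 0 ≡ 0 (mod 7), so the conjunction on the right does not hold.

(←) Conversely, if m ≡ 6 (mod 7) and m ≡ 6 (mod 9), then by the Chinese remainder theorem m ≡ 6 (mod 63). Since 6 ≡ 0 (mod 3) and 3 ∣ 63, we get m ≡ 0 (mod 3).

Only the converse holds.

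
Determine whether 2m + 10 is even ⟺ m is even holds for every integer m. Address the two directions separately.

Forward direction. This fails: take m = 3. Then 2m + 10 = 16, which is even, yet m = 3 is odd, not even.

Converse. Suppose m is even. Since 2 is even, 2m is even for every m, so 2m + 10 has the same parity as 10, which is even. Hence 2m + 10 is even.

Not equivalent: only (⇐) holds.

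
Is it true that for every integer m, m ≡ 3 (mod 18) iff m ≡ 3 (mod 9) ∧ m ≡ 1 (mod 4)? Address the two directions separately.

Forward direction. This fails: m = 3 gives 3 ≡ 3 (mod 18) but 3 ≡ 3 (mod 4), so the conjunction on the right does not hold.

Converse. If m ≡ 3 (mod 9) and m ≡ 1 (mod 4), then by the Chinese remainder theorem m ≡ 21 (mod 36). Since 21 ≡ 3 (mod 18) and 18 ∣ 36, we get m ≡ 3 (mod 18).

(⇒) fails; (⇐) holds.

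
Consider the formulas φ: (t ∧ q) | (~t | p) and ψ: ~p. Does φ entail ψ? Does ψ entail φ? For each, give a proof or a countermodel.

(→) This fails. Under q = F, t = F, p = T, the left side is true but the right side is false.

(←) This fails. Under q = F, t = T, p = F, the left side is false but the right side is true.

Neither direction holds.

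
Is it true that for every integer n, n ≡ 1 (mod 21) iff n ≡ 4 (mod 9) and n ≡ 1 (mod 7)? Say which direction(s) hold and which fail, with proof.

(←) If n ≡ 4 (mod 9) and n ≡ 1 (mod 7), then by the Chinese remainder theorem n ≡ 22 (mod 63). Since 22 ≡ 1 (mod 21) and 21 ∣ 63, we get n ≡ 1 (mod 21).

(→) This fails: n = 1 gives 1 ≡ 1 (mod 21) but 1 ≡ 1 (mod 9), so the conjunction on the right does not hold.

(⇒) fails; (⇐) holds.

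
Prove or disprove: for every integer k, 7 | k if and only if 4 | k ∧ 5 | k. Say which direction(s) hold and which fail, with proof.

(⇒) fails and (⇐) fails.

[⇒] This fails: take k = 7. Certainly 7 ∣ 7, but 4 ∤ 7.

[⇐] This fails: take k = 20. Both 4 ∣ 20 and 5 ∣ 20, yet 20 is not a multiple of 7 (since 20 = 2·7 + 6), so 7 ∤ 20.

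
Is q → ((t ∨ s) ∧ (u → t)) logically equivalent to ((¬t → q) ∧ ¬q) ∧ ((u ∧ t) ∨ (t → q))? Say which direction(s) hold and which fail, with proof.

(⇒) This fails. Under t = F, u = F, s = F, q = F, the left side is true but the right side is false.

(⇐) Assume the antecedent. If t is true, q → ((t ∨ s) ∧ (u → t)) reduces to true regardless of the other variables. If t is false, the antecedent cannot hold. Either way q → ((t ∨ s) ∧ (u → t)) holds.

(⇒) fails; (⇐) holds.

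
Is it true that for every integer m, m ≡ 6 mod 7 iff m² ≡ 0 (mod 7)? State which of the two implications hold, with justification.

(⟹) This fails: take m = 6. Then 6 ≡ 6 (mod 7), but 6² = 36 ≡ 1 (mod 7), not 0.

(⟸) This fails: take m = 0. Then 0² = 0 ≡ 0 (mod 7), yet 0 ≡ 0 (mod 7), not 6.

Both directions fail.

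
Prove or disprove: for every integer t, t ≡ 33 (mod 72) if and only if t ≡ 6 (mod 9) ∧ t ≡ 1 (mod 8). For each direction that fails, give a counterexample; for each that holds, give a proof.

Both directions hold.

Forward direction. Suppose t ≡ 33 (mod 72); write t = 72j + 33. Since 9 ∣ 72, reducing mod 9 gives t ≡ 33 ≡ 6 (mod 9); since 8 ∣ 72, reducing mod 8 gives t ≡ 33 ≡ 1 (mod 8).

Converse. If t ≡ 6 (mod 9) and t ≡ 1 (mod 8), then by the Chinese remainder theorem t ≡ 33 (mod 72). This is exactly t ≡ 33 (mod 72).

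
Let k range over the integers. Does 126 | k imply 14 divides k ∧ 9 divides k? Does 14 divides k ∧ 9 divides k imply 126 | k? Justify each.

(⇒) If 126 ∣ k, write k = 126q. Since 126 = 9·14, k = 14·(9q), so 14 ∣ k; and since 126 = 14·9, k = 9·(14q), so 9 ∣ k.

(⇐) Suppose 14 ∣ k and 9 ∣ k. Any common multiple of 14 and 9 is a multiple of their lcm; here gcd(14, 9) = 1, so lcm(14, 9) = 14·9 = 126, so 126 ∣ k.

Both directions hold; the statement is true.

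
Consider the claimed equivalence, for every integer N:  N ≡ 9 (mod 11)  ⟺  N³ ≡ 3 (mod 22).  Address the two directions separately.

Forward direction. This fails: take N = 20. Then 20 ≡ 9 (mod 11), but 20³ = 8000 ≡ 14 (mod 22), not 3.

Converse. The residues r modulo 22 with r³ ≡ 3 (mod 22) are exactly {9}, and each is ≡ 9 (mod 11).

Only the reverse direction holds.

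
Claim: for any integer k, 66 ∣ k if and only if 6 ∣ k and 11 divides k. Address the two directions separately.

(←) Suppose 6 ∣ k and 11 ∣ k. Any common multiple of 6 and 11 is a multiple of their lcm; here gcd(6, 11) = 1, so lcm(6, 11) = 6·11 = 66, so 66 ∣ k.

(→) If 66 ∣ k, write k = 66q. Since 66 = 11·6, k = 6·(11q), so 6 ∣ k; and since 66 = 6·11, k = 11·(6q), so 11 ∣ k.

Both implications hold.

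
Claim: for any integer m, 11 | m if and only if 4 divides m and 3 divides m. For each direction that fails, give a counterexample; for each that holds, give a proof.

(→) This fails: take m = 11. Certainly 11 ∣ 11, but 4 ∤ 11.

(←) This fails: take m = 12. Both 4 ∣ 12 and 3 ∣ 12, yet 12 is not a multiple of 11 (since 12 = 1·11 + 1), so 11 ∤ 12.

Neither implication holds.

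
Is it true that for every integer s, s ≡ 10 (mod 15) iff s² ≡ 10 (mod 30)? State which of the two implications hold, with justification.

Neither direction holds.

[⇒] This fails: take s = 25. Then 25 ≡ 10 (mod 15), but 25² = 625 ≡ 25 (mod 30), not 10.

[⇐] This fails: take s = 20. Then 20² = 400 ≡ 10 (mod 30), yet 20 ≡ 5 (mod 15), not 10.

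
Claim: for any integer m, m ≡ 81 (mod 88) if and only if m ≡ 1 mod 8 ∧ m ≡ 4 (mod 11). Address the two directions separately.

Both directions hold.

Forward direction. Suppose m ≡ 81 (mod 88); write m = 88j + 81. Since 8 ∣ 88, reducing mod 8 gives m ≡ 81 ≡ 1 (mod 8); since 11 ∣ 88, reducing mod 11 gives m ≡ 81 ≡ 4 (mod 11).

Converse. If m ≡ 1 (mod 8) and m ≡ 4 (mod 11), then by the Chinese remainder theorem m ≡ 81 (mod 88). This is exactly m ≡ 81 (mod 88).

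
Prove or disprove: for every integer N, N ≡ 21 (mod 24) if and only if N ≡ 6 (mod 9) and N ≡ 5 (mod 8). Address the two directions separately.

(⇒) fails; (⇐) holds.

[⇒] This fails: N = 45 gives 45 ≡ 21 (mod 24) but 45 ≡ 0 (mod 9), so the conjunction on the right does not hold.

[⇐] Conversely, if N ≡ 6 (mod 9) and N ≡ 5 (mod 8), then by the Chinese remainder theorem N ≡ 69 (mod 72). Since 69 ≡ 21 (mod 24) and 24 ∣ 72, we get N ≡ 21 (mod 24).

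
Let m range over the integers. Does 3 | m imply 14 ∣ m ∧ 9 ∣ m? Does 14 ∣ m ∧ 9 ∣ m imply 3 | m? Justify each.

The forward direction fails; the converse holds.

(⇒) This fails: take m = 3. Certainly 3 ∣ 3, but 14 ∤ 3.

(⇐) Suppose 14 ∣ m and 9 ∣ m. Any common multiple of 14 and 9 is a multiple of their lcm; here gcd(14, 9) = 1, so lcm(14, 9) = 14·9 = 126, so 126 ∣ m. Since 3 ∣ 126, it follows that 3 ∣ m.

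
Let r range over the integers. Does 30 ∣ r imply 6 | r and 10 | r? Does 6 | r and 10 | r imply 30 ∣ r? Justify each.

(→) If 30 ∣ r, write r = 30q. Since 30 = 5·6, r = 6·(5q), so 6 ∣ r; and since 30 = 3·10, r = 10·(3q), so 10 ∣ r.

(←) Suppose 6 ∣ r and 10 ∣ r. Any common multiple of 6 and 10 is a multiple of their lcm; here lcm(6, 10) = 6·10/gcd(6, 10) = 60/2 = 30, so 30 ∣ r.

Equivalent; both directions hold.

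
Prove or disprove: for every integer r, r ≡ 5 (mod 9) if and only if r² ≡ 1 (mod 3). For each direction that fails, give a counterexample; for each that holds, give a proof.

(⇒) holds; (⇐) fails.

(⇒) Suppose r ≡ 5 (mod 9). Then r² ≡ 5² = 25 (mod 9), and since 3 ∣ 9, also r² ≡ 1 (mod 3).

(⇐) This fails: take r = 1. Then 1² = 1 ≡ 1 (mod 3), yet 1 ≡ 1 (mod 9), not 5.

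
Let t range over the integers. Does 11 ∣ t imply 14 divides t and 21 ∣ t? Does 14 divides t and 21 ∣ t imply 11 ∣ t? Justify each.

(→) This fails: take t = 11. Certainly 11 ∣ 11, but 14 ∤ 11.

(←) This fails: take t = 42. Both 14 ∣ 42 and 21 ∣ 42, yet 42 is not a multiple of 11 (since 42 = 3·11 + 9), so 11 ∤ 42.

Neither implication holds.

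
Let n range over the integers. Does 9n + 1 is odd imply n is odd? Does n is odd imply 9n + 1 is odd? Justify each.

[⇒] This fails: n = 2 gives 9n + 1 = 19, which is odd, but 2 is even, not odd.

[⇐] This also fails: n = 3 is odd, but 9n + 1 = 28 is even, not odd.

Both directions fail.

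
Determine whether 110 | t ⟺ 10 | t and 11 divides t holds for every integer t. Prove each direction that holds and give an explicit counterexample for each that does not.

(⇒) If 110 ∣ t, write t = 110q. Since 110 = 11·10, t = 10·(11q), so 10 ∣ t; and since 110 = 10·11, t = 11·(10q), so 11 ∣ t.

(⇐) Suppose 10 ∣ t and 11 ∣ t. Any common multiple of 10 and 11 is a multiple of their lcm; here gcd(10, 11) = 1, so lcm(10, 11) = 10·11 = 110, so 110 ∣ t.

Equivalent; both directions hold.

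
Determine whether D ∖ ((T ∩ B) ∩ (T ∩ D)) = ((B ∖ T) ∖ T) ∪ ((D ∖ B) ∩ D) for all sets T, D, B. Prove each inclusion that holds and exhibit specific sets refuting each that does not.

Only the forward inclusion holds.

(⊆) Let x ∈ D ∖ ((T ∩ B) ∩ (T ∩ D)). Then either x ∈ D and x ∉ T, B; or x ∈ T ∩ D and x ∉ B; or x ∈ D ∩ B and x ∉ T. In each case x ∈ ((B ∖ T) ∖ T) ∪ ((D ∖ B) ∩ D), so D ∖ ((T ∩ B) ∩ (T ∩ D)) ⊆ ((B ∖ T) ∖ T) ∪ ((D ∖ B) ∩ D).

(⊇) This inclusion fails. Take T = ∅, D = ∅, B = {1}; then 1 ∈ ((B ∖ T) ∖ T) ∪ ((D ∖ B) ∩ D) but 1 ∉ D ∖ ((T ∩ B) ∩ (T ∩ D)).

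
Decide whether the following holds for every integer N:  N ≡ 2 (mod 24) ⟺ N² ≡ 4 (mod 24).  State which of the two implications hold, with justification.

The forward direction holds; the converse fails.

(⟹) Suppose N ≡ 2 (mod 24). Write N = 24j + 2. Then (24j + 2)² = 576j² + 96j + 4 = 24(24j² + 4j) + 4, so N² ≡ 4 (mod 24).

(⟸) This fails: take N = 10. Then 10² = 100 ≡ 4 (mod 24), yet 10 ≡ 10 (mod 24), not 2.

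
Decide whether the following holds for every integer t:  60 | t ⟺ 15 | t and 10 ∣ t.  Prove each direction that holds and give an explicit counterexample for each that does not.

Forward direction. If 60 ∣ t, write t = 60q. Since 60 = 4·15, t = 15·(4q), so 15 ∣ t; and since 60 = 6·10, t = 10·(6q), so 10 ∣ t.

Converse. This fails: take t = 30. Both 15 ∣ 30 and 10 ∣ 30, yet 30 is not a multiple of 60 (since 30 = 0·60 + 30), so 60 ∤ 30.

Only the forward direction holds.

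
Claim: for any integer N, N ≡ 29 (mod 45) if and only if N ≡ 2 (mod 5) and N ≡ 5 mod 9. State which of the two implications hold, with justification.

(⇒) fails and (⇐) fails.

[⇒] This fails: N = 29 gives 29 ≡ 29 (mod 45) but 29 ≡ 4 (mod 5), so the conjunction on the right does not hold.

[⇐] This fails: N = 32 satisfies both congruences on the right (32 ≡ 2 mod 5 and 32 ≡ 5 mod 9) yet 32 ≡ 32 (mod 45), not 29.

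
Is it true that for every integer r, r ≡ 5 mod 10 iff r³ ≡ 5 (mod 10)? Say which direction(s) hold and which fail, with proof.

[⇒] Suppose r ≡ 5 mod 10. Write r = 10j + 5. Then (10j + 5)³ = 1000j³ + 1500j² + 750j + 125 = 10(100j³ + 150j² + 75j + 12) + 5, so r³ ≡ 5 (mod 10).

[⇐] For the converse, argue contrapositively. If r ≢ 5 (mod 10), then r is congruent to one of 0, 1, 2, 3, 4, 6, 7, 8, 9 modulo 10, and these give r³ ≡ 0, 1, 8, 7, 4, 6, 3, 2, 9 respectively — never 5.

Equivalent; both directions hold.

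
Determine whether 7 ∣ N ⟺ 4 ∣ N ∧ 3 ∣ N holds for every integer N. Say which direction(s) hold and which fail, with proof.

(⇒) fails and (⇐) fails.

(⇒) This fails: take N = 7. Certainly 7 ∣ 7, but 4 ∤ 7.

(⇐) This fails: take N = 12. Both 4 ∣ 12 and 3 ∣ 12, yet 12 is not a multiple of 7 (since 12 = 1·7 + 5), so 7 ∤ 12.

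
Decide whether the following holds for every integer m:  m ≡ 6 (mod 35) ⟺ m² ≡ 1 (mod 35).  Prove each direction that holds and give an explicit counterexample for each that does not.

Not equivalent: only (⇒) holds.

(←) This fails: take m = 1. Then 1² = 1 ≡ 1 (mod 35), yet 1 ≡ 1 (mod 35), not 6.

(→) Suppose m ≡ 6 (mod 35). Write m = 35j + 6. Then (35j + 6)² = 1225j² + 420j + 36 = 35(35j² + 12j + 1) + 1, so m² ≡ 1 (mod 35).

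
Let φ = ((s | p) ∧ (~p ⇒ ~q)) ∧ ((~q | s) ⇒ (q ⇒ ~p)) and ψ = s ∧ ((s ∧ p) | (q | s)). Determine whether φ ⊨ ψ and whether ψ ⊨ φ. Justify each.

Neither implication holds.

(→) This fails. Under q = F, p = T, s = F, the left side is true but the right side is false.

(←) This fails. Under q = T, p = F, s = T, the left side is false but the right side is true.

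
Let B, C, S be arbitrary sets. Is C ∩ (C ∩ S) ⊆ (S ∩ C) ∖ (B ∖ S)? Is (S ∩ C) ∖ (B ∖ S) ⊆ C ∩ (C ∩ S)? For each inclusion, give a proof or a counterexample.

Forward inclusion. Let x ∈ C ∩ (C ∩ S). Then either x ∈ C ∩ S and x ∉ B; or x ∈ B ∩ C ∩ S. In each case x ∈ (S ∩ C) ∖ (B ∖ S), so C ∩ (C ∩ S) ⊆ (S ∩ C) ∖ (B ∖ S).

Reverse inclusion. Let x ∈ (S ∩ C) ∖ (B ∖ S). Then either x ∈ C ∩ S and x ∉ B; or x ∈ B ∩ C ∩ S. In each case x ∈ C ∩ (C ∩ S), so (S ∩ C) ∖ (B ∖ S) ⊆ C ∩ (C ∩ S).

The two sets are equal.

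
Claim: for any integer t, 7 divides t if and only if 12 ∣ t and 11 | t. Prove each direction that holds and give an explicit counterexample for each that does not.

Neither direction holds.

Forward direction. This fails: take t = 7. Certainly 7 ∣ 7, but 12 ∤ 7.

Converse. This fails: take t = 132. Both 12 ∣ 132 and 11 ∣ 132, yet 132 is not a multiple of 7 (since 132 = 18·7 + 6), so 7 ∤ 132.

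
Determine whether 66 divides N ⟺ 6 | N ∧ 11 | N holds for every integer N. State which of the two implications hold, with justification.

[⇒] If 66 ∣ N, write N = 66q. Since 66 = 11·6, N = 6·(11q), so 6 ∣ N; and since 66 = 6·11, N = 11·(6q), so 11 ∣ N.

[⇐] Suppose 6 ∣ N and 11 ∣ N. Any common multiple of 6 and 11 is a multiple of their lcm; here gcd(6, 11) = 1, so lcm(6, 11) = 6·11 = 66, so 66 ∣ N.

The biconditional holds.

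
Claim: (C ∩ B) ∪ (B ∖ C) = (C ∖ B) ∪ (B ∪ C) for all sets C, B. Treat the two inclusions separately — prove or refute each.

The sets are not equal: only the forward inclusion holds.

(⊇) This inclusion fails. Take C = {1}, B = ∅; then 1 ∈ (C ∖ B) ∪ (B ∪ C) but 1 ∉ (C ∩ B) ∪ (B ∖ C).

(⊆) Let x ∈ (C ∩ B) ∪ (B ∖ C). Then either x ∈ B and x ∉ C; or x ∈ C ∩ B. In each case x ∈ (C ∖ B) ∪ (B ∪ C), so (C ∩ B) ∪ (B ∖ C) ⊆ (C ∖ B) ∪ (B ∪ C).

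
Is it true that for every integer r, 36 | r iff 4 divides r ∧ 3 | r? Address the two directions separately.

[⇒] If 36 ∣ r, write r = 36q. Since 36 = 9·4, r = 4·(9q), so 4 ∣ r; and since 36 = 12·3, r = 3·(12q), so 3 ∣ r.

[⇐] This fails: take r = 12. Both 4 ∣ 12 and 3 ∣ 12, yet 12 is not a multiple of 36 (since 12 = 0·36 + 12), so 36 ∤ 12.

Only the forward implication holds.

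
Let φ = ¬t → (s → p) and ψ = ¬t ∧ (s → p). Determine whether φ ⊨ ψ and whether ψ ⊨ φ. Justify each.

(→) This fails. Under t = T, p = F, s = F, the left side is true but the right side is false.

(←) Assume the antecedent. If p is true, ¬t → (s → p) reduces to true regardless of the other variables. If p is false, the antecedent forces (t = F, p = F, s = F), and ¬t → (s → p) holds there. Either way ¬t → (s → p) holds.

Only the converse holds.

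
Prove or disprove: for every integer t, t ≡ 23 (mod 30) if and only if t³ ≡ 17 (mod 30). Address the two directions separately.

(→) Suppose t ≡ 23 (mod 30). Write t = 30j + 23. Then (30j + 23)³ = 27000j³ + 62100j² + 47610j + 12167 = 30(900j³ + 2070j² + 1587j + 405) + 17, so t³ ≡ 17 (mod 30).

(←) Conversely, suppose t³ ≡ 17 (mod 30). The only residue r in {0, …, 29} with r³ ≡ 17 (mod 30) is r = 23, so t ≡ 23 (mod 30).

Both directions hold; the statement is true.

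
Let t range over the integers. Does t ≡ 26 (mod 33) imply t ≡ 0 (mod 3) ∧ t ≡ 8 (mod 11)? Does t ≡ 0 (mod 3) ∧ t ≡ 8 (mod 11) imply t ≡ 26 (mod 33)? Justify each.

Neither direction holds.

(⟹) This fails: t = 26 gives 26 ≡ 26 (mod 33) but 26 ≡ 2 (mod 3), so the conjunction on the right does not hold.

(⟸) This fails: t = 30 satisfies both congruences on the right (30 ≡ 0 mod 3 and 30 ≡ 8 mod 11) yet 30 ≡ 30 (mod 33), not 26.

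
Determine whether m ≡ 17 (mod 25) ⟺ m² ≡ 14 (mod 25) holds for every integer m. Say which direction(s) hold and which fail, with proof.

(⇒) holds; (⇐) fails.

(⇒) Suppose m ≡ 17 (mod 25). Write m = 25j + 17. Then (25j + 17)² = 625j² + 850j + 289 = 25(25j² + 34j + 11) + 14, so m² ≡ 14 (mod 25).

(⇐) This fails: take m = 8. Then 8² = 64 ≡ 14 (mod 25), yet 8 ≡ 8 (mod 25), not 17.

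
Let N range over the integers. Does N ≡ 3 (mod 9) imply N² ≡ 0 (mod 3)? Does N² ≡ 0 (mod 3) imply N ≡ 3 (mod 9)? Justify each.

(⇒) holds; (⇐) fails.

Forward direction. Suppose N ≡ 3 (mod 9). Then N² ≡ 3² = 9 (mod 9), and since 3 ∣ 9, also N² ≡ 0 (mod 3).

Converse. This fails: take N = 0. Then 0² = 0 ≡ 0 (mod 3), yet 0 ≡ 0 (mod 9), not 3.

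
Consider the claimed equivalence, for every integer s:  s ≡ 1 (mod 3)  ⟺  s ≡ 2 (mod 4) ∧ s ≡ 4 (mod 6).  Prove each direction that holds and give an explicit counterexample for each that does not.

Not equivalent: only (⇐) holds.

[⇒] This fails: s = 1 gives 1 ≡ 1 (mod 3) but 1 ≡ 1 (mod 4), so the conjunction on the right does not hold.

[⇐] Conversely, if s ≡ 2 (mod 4) and s ≡ 4 (mod 6), then by the Chinese remainder theorem s ≡ 10 (mod 12). Since 10 ≡ 1 (mod 3) and 3 ∣ 12, we get s ≡ 1 (mod 3).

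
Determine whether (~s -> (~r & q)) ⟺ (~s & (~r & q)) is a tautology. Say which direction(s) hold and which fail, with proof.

The forward direction fails; the converse holds.

[⇒] This fails. Under q = F, r = F, s = T, the left side is true but the right side is false.

[⇐] Assume the antecedent. If q is true, the antecedent forces (q = T, r = F, s = F), and ~s -> (~r & q) holds there. If q is false, the antecedent cannot hold. Either way ~s -> (~r & q) holds.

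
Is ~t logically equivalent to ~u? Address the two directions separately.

(⇒) fails and (⇐) fails.

(⇒) This fails. Under u = T, t = F, the left side is true but the right side is false.

(⇐) This fails. Under u = F, t = T, the left side is false but the right side is true.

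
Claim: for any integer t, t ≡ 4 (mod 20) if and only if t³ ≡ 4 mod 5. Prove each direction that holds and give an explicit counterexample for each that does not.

(→) Suppose t ≡ 4 (mod 20). Then t³ ≡ 4³ = 64 (mod 20), and since 5 ∣ 20, also t³ ≡ 4 (mod 5).

(←) This fails: take t = 9. Then 9³ = 729 ≡ 4 (mod 5), yet 9 ≡ 9 (mod 20), not 4.

Only the forward implication holds.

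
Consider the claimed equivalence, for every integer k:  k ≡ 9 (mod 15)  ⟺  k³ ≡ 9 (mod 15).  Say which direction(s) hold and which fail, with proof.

(←) Suppose k³ ≡ 9 (mod 15). The only residue r in {0, …, 14} with r³ ≡ 9 (mod 15) is r = 9, so k ≡ 9 (mod 15).

(→) Suppose k ≡ 9 (mod 15). Write k = 15j + 9. Then (15j + 9)³ = 3375j³ + 6075j² + 3645j + 729 = 15(225j³ + 405j² + 243j + 48) + 9, so k³ ≡ 9 (mod 15).

Equivalent; both directions hold.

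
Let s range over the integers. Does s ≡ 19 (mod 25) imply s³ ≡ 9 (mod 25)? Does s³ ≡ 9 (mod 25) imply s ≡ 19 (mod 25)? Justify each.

(→) Suppose s ≡ 19 (mod 25). Write s = 25j + 19. Then (25j + 19)³ = 15625j³ + 35625j² + 27075j + 6859 = 25(625j³ + 1425j² + 1083j + 274) + 9, so s³ ≡ 9 (mod 25).

(←) Conversely, suppose s³ ≡ 9 (mod 25). The only residue r in {0, …, 24} with r³ ≡ 9 (mod 25) is r = 19, so s ≡ 19 (mod 25).

Both directions hold; the statement is true.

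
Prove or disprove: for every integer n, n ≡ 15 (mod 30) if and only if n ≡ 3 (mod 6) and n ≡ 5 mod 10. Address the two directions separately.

(⇒) Suppose n ≡ 15 (mod 30); write n = 30j + 15. Since 6 ∣ 30, reducing mod 6 gives n ≡ 15 ≡ 3 (mod 6); since 10 ∣ 30, reducing mod 10 gives n ≡ 15 ≡ 5 (mod 10).

(⇐) Conversely, if n ≡ 3 (mod 6) and n ≡ 5 (mod 10), then by the Chinese remainder theorem n ≡ 15 (mod 30). This is exactly n ≡ 15 (mod 30).

Both directions hold.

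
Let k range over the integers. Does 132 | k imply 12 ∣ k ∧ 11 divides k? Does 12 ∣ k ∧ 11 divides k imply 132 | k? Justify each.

The biconditional holds.

(←) Suppose 12 ∣ k and 11 ∣ k. Any common multiple of 12 and 11 is a multiple of their lcm; here gcd(12, 11) = 1, so lcm(12, 11) = 12·11 = 132, so 132 ∣ k.

(→) If 132 ∣ k, write k = 132q. Since 132 = 11·12, k = 12·(11q), so 12 ∣ k; and since 132 = 12·11, k = 11·(12q), so 11 ∣ k.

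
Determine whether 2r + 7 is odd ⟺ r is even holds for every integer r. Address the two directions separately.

(⟹) This fails: take r = 1. Then 2r + 7 = 9, which is odd, yet r = 1 is odd, not even.

(⟸) Suppose r is even. Since 2 is even, 2r is even for every r, so 2r + 7 has the same parity as 7, which is odd. Hence 2r + 7 is odd.

Only the reverse direction holds.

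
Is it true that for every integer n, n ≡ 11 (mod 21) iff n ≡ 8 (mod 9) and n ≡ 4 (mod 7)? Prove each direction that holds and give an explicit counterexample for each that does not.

(←) If n ≡ 8 (mod 9) and n ≡ 4 (mod 7), then by the Chinese remainder theorem n ≡ 53 (mod 63). Since 53 ≡ 11 (mod 21) and 21 ∣ 63, we get n ≡ 11 (mod 21).

(→) This fails: n = 32 gives 32 ≡ 11 (mod 21) but 32 ≡ 5 (mod 9), so the conjunction on the right does not hold.

Only the converse holds.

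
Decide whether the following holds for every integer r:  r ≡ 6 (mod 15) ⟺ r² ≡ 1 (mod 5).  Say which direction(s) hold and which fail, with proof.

(⟹) Suppose r ≡ 6 (mod 15). Then r² ≡ 6² = 36 (mod 15), and since 5 ∣ 15, also r² ≡ 1 (mod 5).

(⟸) This fails: take r = 1. Then 1² = 1 ≡ 1 (mod 5), yet 1 ≡ 1 (mod 15), not 6.

(⇒) holds; (⇐) fails.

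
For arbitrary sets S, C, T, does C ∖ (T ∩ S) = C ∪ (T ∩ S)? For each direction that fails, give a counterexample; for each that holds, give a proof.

(⟹) Let x ∈ C ∖ (T ∩ S). Then either x ∈ C and x ∉ S, T; or x ∈ S ∩ C and x ∉ T; or x ∈ C ∩ T and x ∉ S. In each case x ∈ C ∪ (T ∩ S), so C ∖ (T ∩ S) ⊆ C ∪ (T ∩ S).

(⟸) This inclusion fails. Take S = {1}, C = ∅, T = {1}; then 1 ∈ C ∪ (T ∩ S) but 1 ∉ C ∖ (T ∩ S).

The sets are not equal: only the forward inclusion holds.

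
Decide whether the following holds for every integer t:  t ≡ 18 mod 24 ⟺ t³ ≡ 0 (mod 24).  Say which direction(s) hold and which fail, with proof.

The forward direction holds; the converse fails.

[⇒] Suppose t ≡ 18 mod 24. Write t = 24j + 18. Then (24j + 18)³ = 13824j³ + 31104j² + 23328j + 5832 = 24(576j³ + 1296j² + 972j + 243) + 0, so t³ ≡ 0 (mod 24).

[⇐] This fails: take t = 0. Then 0³ = 0 ≡ 0 (mod 24), yet 0 ≡ 0 (mod 24), not 18.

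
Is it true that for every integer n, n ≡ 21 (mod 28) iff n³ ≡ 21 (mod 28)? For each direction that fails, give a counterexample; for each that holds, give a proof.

(⇐) Suppose n³ ≡ 21 (mod 28). The only residue r in {0, …, 27} with r³ ≡ 21 (mod 28) is r = 21, so n ≡ 21 (mod 28).

(⇒) Suppose n ≡ 21 (mod 28). Write n = 28j + 21. Then (28j + 21)³ = 21952j³ + 49392j² + 37044j + 9261 = 28(784j³ + 1764j² + 1323j + 330) + 21, so n³ ≡ 21 (mod 28).

Both implications hold.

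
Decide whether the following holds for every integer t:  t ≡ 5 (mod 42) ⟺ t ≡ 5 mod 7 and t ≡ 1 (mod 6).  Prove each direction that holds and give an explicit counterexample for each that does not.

Neither direction holds.

(→) This fails: t = 5 gives 5 ≡ 5 (mod 42) but 5 ≡ 5 (mod 6), so the conjunction on the right does not hold.

(←) This fails: t = 19 satisfies both congruences on the right (19 ≡ 5 mod 7 and 19 ≡ 1 mod 6) yet 19 ≡ 19 (mod 42), not 5.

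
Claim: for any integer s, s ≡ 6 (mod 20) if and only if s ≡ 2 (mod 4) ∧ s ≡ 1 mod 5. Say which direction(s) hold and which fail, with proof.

Both directions hold.

Forward direction. Suppose s ≡ 6 (mod 20); write s = 20j + 6. Since 4 ∣ 20, reducing mod 4 gives s ≡ 6 ≡ 2 (mod 4); since 5 ∣ 20, reducing mod 5 gives s ≡ 6 ≡ 1 (mod 5).

Converse. If s ≡ 2 (mod 4) and s ≡ 1 (mod 5), then by the Chinese remainder theorem s ≡ 6 (mod 20). This is exactly s ≡ 6 (mod 20).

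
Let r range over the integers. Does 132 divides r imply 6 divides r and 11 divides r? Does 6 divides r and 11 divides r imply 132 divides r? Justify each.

[⇒] If 132 ∣ r, write r = 132q. Since 132 = 22·6, r = 6·(22q), so 6 ∣ r; and since 132 = 12·11, r = 11·(12q), so 11 ∣ r.

[⇐] This fails: take r = 66. Both 6 ∣ 66 and 11 ∣ 66, yet 66 is not a multiple of 132 (since 66 = 0·132 + 66), so 132 ∤ 66.

Only the forward direction holds.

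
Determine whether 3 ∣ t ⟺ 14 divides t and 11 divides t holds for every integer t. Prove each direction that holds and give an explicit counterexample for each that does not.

Neither direction holds.

(→) This fails: take t = 3. Certainly 3 ∣ 3, but 14 ∤ 3.

(←) This fails: take t = 154. Both 14 ∣ 154 and 11 ∣ 154, yet 154 is not a multiple of 3 (since 154 = 51·3 + 1), so 3 ∤ 154.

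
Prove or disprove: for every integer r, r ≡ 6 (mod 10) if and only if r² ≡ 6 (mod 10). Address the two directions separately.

[⇒] Suppose r ≡ 6 (mod 10). Write r = 10j + 6. Then (10j + 6)² = 100j² + 120j + 36 = 10(10j² + 12j + 3) + 6, so r² ≡ 6 (mod 10).

[⇐] This fails: take r = 4. Then 4² = 16 ≡ 6 (mod 10), yet 4 ≡ 4 (mod 10), not 6.

Only the forward implication holds.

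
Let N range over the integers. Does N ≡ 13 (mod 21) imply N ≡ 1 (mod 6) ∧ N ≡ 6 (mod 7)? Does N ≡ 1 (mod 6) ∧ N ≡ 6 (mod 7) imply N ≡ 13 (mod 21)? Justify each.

Only the reverse direction holds.

(⇒) This fails: N = 34 gives 34 ≡ 13 (mod 21) but 34 ≡ 4 (mod 6), so the conjunction on the right does not hold.

(⇐) Conversely, if N ≡ 1 (mod 6) and N ≡ 6 (mod 7), then by the Chinese remainder theorem N ≡ 13 (mod 42). Since 13 ≡ 13 (mod 21) and 21 ∣ 42, we get N ≡ 13 (mod 21).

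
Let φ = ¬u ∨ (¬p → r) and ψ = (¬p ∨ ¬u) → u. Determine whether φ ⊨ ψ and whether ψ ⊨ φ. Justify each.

Both directions fail.

(⟹) This fails. Under p = F, u = F, r = F, the left side is true but the right side is false.

(⟸) This fails. Under p = F, u = T, r = F, the left side is false but the right side is true.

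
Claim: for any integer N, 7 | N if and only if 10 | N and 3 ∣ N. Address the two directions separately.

Both directions fail.

(→) This fails: take N = 7. Certainly 7 ∣ 7, but 10 ∤ 7.

(←) This fails: take N = 30. Both 10 ∣ 30 and 3 ∣ 30, yet 30 is not a multiple of 7 (since 30 = 4·7 + 2), so 7 ∤ 30.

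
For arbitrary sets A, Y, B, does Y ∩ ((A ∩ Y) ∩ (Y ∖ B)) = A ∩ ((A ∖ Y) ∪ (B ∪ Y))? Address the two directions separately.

(⊆) Let x ∈ Y ∩ ((A ∩ Y) ∩ (Y ∖ B)). Then x ∈ A ∩ Y and x ∉ B, from which x ∈ A ∩ ((A ∖ Y) ∪ (B ∪ Y)).

(⊇) This inclusion fails. Take A = {1}, Y = ∅, B = ∅; then 1 ∈ A ∩ ((A ∖ Y) ∪ (B ∪ Y)) but 1 ∉ Y ∩ ((A ∩ Y) ∩ (Y ∖ B)).

(⊆) holds; (⊇) fails.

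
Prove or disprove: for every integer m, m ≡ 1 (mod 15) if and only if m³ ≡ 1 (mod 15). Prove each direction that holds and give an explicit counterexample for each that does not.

Equivalent; both directions hold.

(→) Suppose m ≡ 1 (mod 15). Write m = 15j + 1. Then (15j + 1)³ = 3375j³ + 675j² + 45j + 1 = 15(225j³ + 45j² + 3j) + 1, so m³ ≡ 1 (mod 15).

(←) Conversely, suppose m³ ≡ 1 (mod 15). The only residue r in {0, …, 14} with r³ ≡ 1 (mod 15) is r = 1, so m ≡ 1 (mod 15).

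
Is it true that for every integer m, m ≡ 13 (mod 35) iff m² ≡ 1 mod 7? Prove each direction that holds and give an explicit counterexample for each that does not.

(⇒) Suppose m ≡ 13 (mod 35). Then m² ≡ 13² = 169 (mod 35), and since 7 ∣ 35, also m² ≡ 1 (mod 7).

(⇐) This fails: take m = 1. Then 1² = 1 ≡ 1 (mod 7), yet 1 ≡ 1 (mod 35), not 13.

Not equivalent: only (⇒) holds.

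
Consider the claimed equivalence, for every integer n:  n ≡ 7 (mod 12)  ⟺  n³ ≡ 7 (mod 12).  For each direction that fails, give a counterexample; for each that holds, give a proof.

(→) Suppose n ≡ 7 (mod 12). Write n = 12j + 7. Then (12j + 7)³ = 1728j³ + 3024j² + 1764j + 343 = 12(144j³ + 252j² + 147j + 28) + 7, so n³ ≡ 7 (mod 12).

(←) Conversely, suppose n³ ≡ 7 (mod 12). The only residue r in {0, …, 11} with r³ ≡ 7 (mod 12) is r = 7, so n ≡ 7 (mod 12).

Both directions hold; the statement is true.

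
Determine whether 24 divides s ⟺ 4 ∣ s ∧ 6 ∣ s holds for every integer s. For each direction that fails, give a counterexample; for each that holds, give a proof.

(⟸) This fails: take s = 12. Both 4 ∣ 12 and 6 ∣ 12, yet 12 is not a multiple of 24 (since 12 = 0·24 + 12), so 24 ∤ 12.

(⟹) If 24 ∣ s, write s = 24q. Since 24 = 6·4, s = 4·(6q), so 4 ∣ s; and since 24 = 4·6, s = 6·(4q), so 6 ∣ s.

The forward direction holds; the converse fails.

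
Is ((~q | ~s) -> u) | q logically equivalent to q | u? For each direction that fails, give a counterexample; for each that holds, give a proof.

Equivalent; both directions hold.

[⇒] Assume the antecedent. If q is true, q | u reduces to true regardless of the other variables. If q is false, the antecedent forces (q = F, s = F, u = T) or (q = F, s = T, u = T), and q | u holds there. Either way q | u holds.

[⇐] Assume the antecedent. If q is true, ((~q | ~s) -> u) | q reduces to true regardless of the other variables. If q is false, the antecedent forces (q = F, s = F, u = T) or (q = F, s = T, u = T), and ((~q | ~s) -> u) | q holds there. Either way ((~q | ~s) -> u) | q holds.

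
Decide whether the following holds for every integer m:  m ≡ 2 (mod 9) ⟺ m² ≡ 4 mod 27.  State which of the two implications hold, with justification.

(⇒) This fails: take m = 11. Then 11 ≡ 2 (mod 9), but 11² = 121 ≡ 13 (mod 27), not 4.

(⇐) This fails: take m = 25. Then 25² = 625 ≡ 4 (mod 27), yet 25 ≡ 7 (mod 9), not 2.

(⇒) fails and (⇐) fails.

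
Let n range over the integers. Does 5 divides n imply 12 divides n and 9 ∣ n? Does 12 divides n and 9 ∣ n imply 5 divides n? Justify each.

Neither direction holds.

(⇒) This fails: take n = 5. Certainly 5 ∣ 5, but 12 ∤ 5.

(⇐) This fails: take n = 36. Both 12 ∣ 36 and 9 ∣ 36, yet 36 is not a multiple of 5 (since 36 = 7·5 + 1), so 5 ∤ 36.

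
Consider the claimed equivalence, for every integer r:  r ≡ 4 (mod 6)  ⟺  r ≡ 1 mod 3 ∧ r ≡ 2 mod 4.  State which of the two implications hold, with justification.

(⟹) This fails: r = 4 gives 4 ≡ 4 (mod 6) but 4 ≡ 0 (mod 4), so the conjunction on the right does not hold.

(⟸) Conversely, if r ≡ 1 (mod 3) and r ≡ 2 (mod 4), then by the Chinese remainder theorem r ≡ 10 (mod 12). Since 10 ≡ 4 (mod 6) and 6 ∣ 12, we get r ≡ 4 (mod 6).

Only the converse holds.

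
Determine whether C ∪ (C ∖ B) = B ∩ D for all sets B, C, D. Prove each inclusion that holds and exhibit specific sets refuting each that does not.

(⊆) This inclusion fails. Take B = ∅, C = {1}, D = ∅; then 1 ∈ C ∪ (C ∖ B) but 1 ∉ B ∩ D.

(⊇) This inclusion fails. Take B = {1}, C = ∅, D = {1}; then 1 ∈ B ∩ D but 1 ∉ C ∪ (C ∖ B).

Both inclusions fail.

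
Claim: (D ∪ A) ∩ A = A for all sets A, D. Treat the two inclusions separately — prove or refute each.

(⊆) Let x ∈ (D ∪ A) ∩ A. Then either x ∈ A and x ∉ D; or x ∈ A ∩ D. In each case x ∈ A, so (D ∪ A) ∩ A ⊆ A.

(⊇) Let x ∈ A. Then either x ∈ A and x ∉ D; or x ∈ A ∩ D. In each case x ∈ (D ∪ A) ∩ A, so A ⊆ (D ∪ A) ∩ A.

The two sets are equal.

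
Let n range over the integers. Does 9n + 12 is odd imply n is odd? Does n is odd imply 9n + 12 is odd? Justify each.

Both directions hold.

Forward direction. Suppose 9n + 12 is odd. Since 9 is odd, 9n and n have the same parity, so 9n + 12 ≡ n + 12 (mod 2). As 12 is even, 9n + 12 is odd exactly when n is odd. Thus n is odd.

Converse. Suppose n is odd; write n = 2j + 1. Then 9n + 12 = 9·(2j + 1) + 12 = 2·9j + 21, which is odd.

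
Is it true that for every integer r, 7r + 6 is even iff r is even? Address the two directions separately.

Forward direction. Suppose 7r + 6 is even. Since 7 is odd, 7r and r have the same parity, so 7r + 6 ≡ r + 6 (mod 2). As 6 is even, 7r + 6 is even exactly when r is even. Thus r is even.

Converse. Suppose r is even; write r = 2j. Then 7r + 6 = 7·(2j) + 6 = 2·7j + 6, which is even.

Equivalent; both directions hold.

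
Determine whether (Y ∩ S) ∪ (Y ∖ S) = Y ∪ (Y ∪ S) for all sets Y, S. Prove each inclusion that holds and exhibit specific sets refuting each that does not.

The sets are not equal: only the forward inclusion holds.

Reverse inclusion. This inclusion fails. Take Y = ∅, S = {1}; then 1 ∈ Y ∪ (Y ∪ S) but 1 ∉ (Y ∩ S) ∪ (Y ∖ S).

Forward inclusion. Let x ∈ (Y ∩ S) ∪ (Y ∖ S). Then either x ∈ Y and x ∉ S; or x ∈ Y ∩ S. In each case x ∈ Y ∪ (Y ∪ S), so (Y ∩ S) ∪ (Y ∖ S) ⊆ Y ∪ (Y ∪ S).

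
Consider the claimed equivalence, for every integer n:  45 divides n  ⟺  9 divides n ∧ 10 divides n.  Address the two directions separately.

Only the converse holds.

Forward direction. This fails: take n = 45. Certainly 45 ∣ 45, but 10 ∤ 45.

Converse. Suppose 9 ∣ n and 10 ∣ n. Any common multiple of 9 and 10 is a multiple of their lcm; here gcd(9, 10) = 1, so lcm(9, 10) = 9·10 = 90, so 90 ∣ n. Since 45 ∣ 90, it follows that 45 ∣ n.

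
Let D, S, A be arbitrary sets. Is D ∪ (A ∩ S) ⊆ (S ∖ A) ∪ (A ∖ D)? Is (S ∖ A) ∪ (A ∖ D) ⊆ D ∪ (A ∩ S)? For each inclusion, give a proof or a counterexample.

(⊆) fails and (⊇) fails.

(⊆) This inclusion fails. Take D = {1}, S = ∅, A = ∅; then 1 ∈ D ∪ (A ∩ S) but 1 ∉ (S ∖ A) ∪ (A ∖ D).

(⊇) This inclusion fails. Take D = ∅, S = {1}, A = ∅; then 1 ∈ (S ∖ A) ∪ (A ∖ D) but 1 ∉ D ∪ (A ∩ S).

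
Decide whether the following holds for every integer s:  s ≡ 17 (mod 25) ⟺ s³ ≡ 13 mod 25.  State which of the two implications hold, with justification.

(⟹) Suppose s ≡ 17 (mod 25). Write s = 25j + 17. Then (25j + 17)³ = 15625j³ + 31875j² + 21675j + 4913 = 25(625j³ + 1275j² + 867j + 196) + 13, so s³ ≡ 13 (mod 25).

(⟸) Conversely, suppose s³ ≡ 13 (mod 25). The only residue r in {0, …, 24} with r³ ≡ 13 (mod 25) is r = 17, so s ≡ 17 (mod 25).

Both directions hold.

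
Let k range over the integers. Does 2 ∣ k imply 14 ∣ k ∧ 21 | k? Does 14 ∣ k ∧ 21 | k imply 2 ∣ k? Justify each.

(⇒) fails; (⇐) holds.

Forward direction. This fails: take k = 2. Certainly 2 ∣ 2, but 14 ∤ 2.

Converse. Suppose 14 ∣ k and 21 ∣ k. Any common multiple of 14 and 21 is a multiple of their lcm; here lcm(14, 21) = 14·21/gcd(14, 21) = 294/7 = 42, so 42 ∣ k. Since 2 ∣ 42, it follows that 2 ∣ k.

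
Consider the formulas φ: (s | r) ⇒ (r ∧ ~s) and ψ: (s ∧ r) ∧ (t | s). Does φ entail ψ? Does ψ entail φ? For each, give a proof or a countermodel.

Forward direction. This fails. Under t = F, r = F, s = F, the left side is true but the right side is false.

Converse. This fails. Under t = F, r = T, s = T, the left side is false but the right side is true.

Neither direction holds.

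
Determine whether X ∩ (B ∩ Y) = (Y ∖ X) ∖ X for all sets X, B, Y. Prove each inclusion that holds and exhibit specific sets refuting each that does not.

(⊆) fails and (⊇) fails.

Forward inclusion. This inclusion fails. Take X = {1}, B = {1}, Y = {1}; then 1 ∈ X ∩ (B ∩ Y) but 1 ∉ (Y ∖ X) ∖ X.

Reverse inclusion. This inclusion fails. Take X = ∅, B = ∅, Y = {1}; then 1 ∈ (Y ∖ X) ∖ X but 1 ∉ X ∩ (B ∩ Y).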